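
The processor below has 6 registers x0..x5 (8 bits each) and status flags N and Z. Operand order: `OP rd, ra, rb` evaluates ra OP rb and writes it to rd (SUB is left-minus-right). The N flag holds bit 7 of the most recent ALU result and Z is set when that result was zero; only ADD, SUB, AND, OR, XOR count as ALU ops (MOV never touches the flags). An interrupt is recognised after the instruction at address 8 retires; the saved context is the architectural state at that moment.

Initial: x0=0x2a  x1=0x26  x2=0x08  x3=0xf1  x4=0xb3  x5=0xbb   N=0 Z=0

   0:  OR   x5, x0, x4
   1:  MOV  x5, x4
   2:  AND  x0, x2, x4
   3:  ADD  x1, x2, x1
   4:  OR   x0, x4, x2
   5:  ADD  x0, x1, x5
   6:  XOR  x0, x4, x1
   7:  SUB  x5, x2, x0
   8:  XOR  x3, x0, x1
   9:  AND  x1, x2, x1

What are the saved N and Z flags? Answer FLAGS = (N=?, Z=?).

after  0: x0=0x2a x1=0x26 x2=0x08 x3=0xf1 x4=0xb3 x5=0xbb  N=1 Z=0
after  1: x0=0x2a x1=0x26 x2=0x08 x3=0xf1 x4=0xb3 x5=0xb3  N=1 Z=0
after  2: x0=0x00 x1=0x26 x2=0x08 x3=0xf1 x4=0xb3 x5=0xb3  N=0 Z=1
after  3: x0=0x00 x1=0x2e x2=0x08 x3=0xf1 x4=0xb3 x5=0xb3  N=0 Z=0
after  4: x0=0xbb x1=0x2e x2=0x08 x3=0xf1 x4=0xb3 x5=0xb3  N=1 Z=0
after  5: x0=0xe1 x1=0x2e x2=0x08 x3=0xf1 x4=0xb3 x5=0xb3  N=1 Z=0
after  6: x0=0x9d x1=0x2e x2=0x08 x3=0xf1 x4=0xb3 x5=0xb3  N=1 Z=0
after  7: x0=0x9d x1=0x2e x2=0x08 x3=0xf1 x4=0xb3 x5=0x6b  N=0 Z=0
after  8: x0=0x9d x1=0x2e x2=0x08 x3=0xb3 x4=0xb3 x5=0x6b  N=1 Z=0
-- IRQ taken; context saved, return-PC = 9 --

FLAGS = (N=1, Z=0)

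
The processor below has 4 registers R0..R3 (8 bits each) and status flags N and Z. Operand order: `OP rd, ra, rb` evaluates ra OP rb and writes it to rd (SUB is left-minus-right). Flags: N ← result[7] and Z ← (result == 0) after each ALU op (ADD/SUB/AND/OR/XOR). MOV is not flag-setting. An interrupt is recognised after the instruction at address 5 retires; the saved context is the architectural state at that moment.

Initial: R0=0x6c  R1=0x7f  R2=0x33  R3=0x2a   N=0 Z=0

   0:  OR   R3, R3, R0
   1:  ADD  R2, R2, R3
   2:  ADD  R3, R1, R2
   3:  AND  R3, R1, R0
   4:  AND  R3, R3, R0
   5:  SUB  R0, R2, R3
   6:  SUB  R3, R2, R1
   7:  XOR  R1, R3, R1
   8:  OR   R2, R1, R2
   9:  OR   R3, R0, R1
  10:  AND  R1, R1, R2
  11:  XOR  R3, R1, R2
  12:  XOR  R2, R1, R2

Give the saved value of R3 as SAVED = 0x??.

SAVED = 0x6c

after  0: R0=0x6c R1=0x7f R2=0x33 R3=0x6e  N=0 Z=0
after  1: R0=0x6c R1=0x7f R2=0xa1 R3=0x6e  N=1 Z=0
after  2: R0=0x6c R1=0x7f R2=0xa1 R3=0x20  N=0 Z=0
after  3: R0=0x6c R1=0x7f R2=0xa1 R3=0x6c  N=0 Z=0
after  4: R0=0x6c R1=0x7f R2=0xa1 R3=0x6c  N=0 Z=0
after  5: R0=0x35 R1=0x7f R2=0xa1 R3=0x6c  N=0 Z=0
-- IRQ taken; context saved, return-PC = 6 --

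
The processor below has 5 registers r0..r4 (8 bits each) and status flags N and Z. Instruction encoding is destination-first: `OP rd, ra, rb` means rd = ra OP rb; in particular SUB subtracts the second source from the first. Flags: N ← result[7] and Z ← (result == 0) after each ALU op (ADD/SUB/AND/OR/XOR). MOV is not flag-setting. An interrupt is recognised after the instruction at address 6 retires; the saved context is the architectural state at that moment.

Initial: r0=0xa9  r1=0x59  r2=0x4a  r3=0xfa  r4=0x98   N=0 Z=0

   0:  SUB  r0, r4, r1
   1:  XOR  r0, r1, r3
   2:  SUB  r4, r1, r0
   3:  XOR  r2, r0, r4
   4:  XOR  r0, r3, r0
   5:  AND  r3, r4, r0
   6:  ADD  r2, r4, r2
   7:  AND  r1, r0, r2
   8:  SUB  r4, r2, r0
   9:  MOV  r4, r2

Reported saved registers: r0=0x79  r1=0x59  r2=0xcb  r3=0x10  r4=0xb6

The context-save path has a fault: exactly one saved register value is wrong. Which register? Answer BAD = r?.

after  0: r0=0x3f r1=0x59 r2=0x4a r3=0xfa r4=0x98  N=0 Z=0
after  1: r0=0xa3 r1=0x59 r2=0x4a r3=0xfa r4=0x98  N=1 Z=0
after  2: r0=0xa3 r1=0x59 r2=0x4a r3=0xfa r4=0xb6  N=1 Z=0
after  3: r0=0xa3 r1=0x59 r2=0x15 r3=0xfa r4=0xb6  N=0 Z=0
after  4: r0=0x59 r1=0x59 r2=0x15 r3=0xfa r4=0xb6  N=0 Z=0
after  5: r0=0x59 r1=0x59 r2=0x15 r3=0x10 r4=0xb6  N=0 Z=0
after  6: r0=0x59 r1=0x59 r2=0xcb r3=0x10 r4=0xb6  N=1 Z=0
-- IRQ taken; context saved, return-PC = 7 --
mismatch: r0: reported 0x79 vs actual 0x59

BAD = r0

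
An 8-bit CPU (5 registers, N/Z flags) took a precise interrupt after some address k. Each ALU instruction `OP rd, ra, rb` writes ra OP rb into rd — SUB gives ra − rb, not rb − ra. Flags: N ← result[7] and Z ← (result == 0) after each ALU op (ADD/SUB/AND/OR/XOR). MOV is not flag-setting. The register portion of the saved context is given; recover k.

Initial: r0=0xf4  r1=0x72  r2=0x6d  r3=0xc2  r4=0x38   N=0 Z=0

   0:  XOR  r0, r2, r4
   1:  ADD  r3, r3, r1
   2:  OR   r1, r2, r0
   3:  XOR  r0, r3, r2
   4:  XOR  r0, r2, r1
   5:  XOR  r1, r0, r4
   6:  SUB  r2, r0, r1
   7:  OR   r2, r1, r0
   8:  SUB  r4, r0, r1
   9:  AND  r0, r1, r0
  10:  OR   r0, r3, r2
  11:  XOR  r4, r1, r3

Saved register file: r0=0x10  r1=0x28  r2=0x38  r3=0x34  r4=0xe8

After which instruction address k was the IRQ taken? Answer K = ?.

after  0: r0=0x55 r1=0x72 r2=0x6d r3=0xc2 r4=0x38  N=0 Z=0
after  1: r0=0x55 r1=0x72 r2=0x6d r3=0x34 r4=0x38  N=0 Z=0
after  2: r0=0x55 r1=0x7d r2=0x6d r3=0x34 r4=0x38  N=0 Z=0
after  3: r0=0x59 r1=0x7d r2=0x6d r3=0x34 r4=0x38  N=0 Z=0
after  4: r0=0x10 r1=0x7d r2=0x6d r3=0x34 r4=0x38  N=0 Z=0
after  5: r0=0x10 r1=0x28 r2=0x6d r3=0x34 r4=0x38  N=0 Z=0
after  6: r0=0x10 r1=0x28 r2=0xe8 r3=0x34 r4=0x38  N=1 Z=0
after  7: r0=0x10 r1=0x28 r2=0x38 r3=0x34 r4=0x38  N=0 Z=0
after  8: r0=0x10 r1=0x28 r2=0x38 r3=0x34 r4=0xe8  N=1 Z=0
-- IRQ taken; context saved, return-PC = 9 --

K = 8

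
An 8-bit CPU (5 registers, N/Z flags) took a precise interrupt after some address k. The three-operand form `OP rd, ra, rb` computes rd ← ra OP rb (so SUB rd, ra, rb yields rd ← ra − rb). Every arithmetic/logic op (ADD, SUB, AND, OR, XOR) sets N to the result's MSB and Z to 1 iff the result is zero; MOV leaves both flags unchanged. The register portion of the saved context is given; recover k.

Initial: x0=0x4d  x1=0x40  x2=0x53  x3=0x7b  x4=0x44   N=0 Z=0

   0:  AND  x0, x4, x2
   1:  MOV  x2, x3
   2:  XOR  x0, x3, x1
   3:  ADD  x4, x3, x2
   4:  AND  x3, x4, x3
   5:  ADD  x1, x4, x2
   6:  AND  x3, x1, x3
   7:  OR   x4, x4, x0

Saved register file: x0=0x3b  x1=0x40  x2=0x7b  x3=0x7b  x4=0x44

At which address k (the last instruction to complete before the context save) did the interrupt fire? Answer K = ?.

after  0: x0=0x40 x1=0x40 x2=0x53 x3=0x7b x4=0x44  N=0 Z=0
after  1: x0=0x40 x1=0x40 x2=0x7b x3=0x7b x4=0x44  N=0 Z=0
after  2: x0=0x3b x1=0x40 x2=0x7b x3=0x7b x4=0x44  N=0 Z=0
-- IRQ taken; context saved, return-PC = 3 --

K = 2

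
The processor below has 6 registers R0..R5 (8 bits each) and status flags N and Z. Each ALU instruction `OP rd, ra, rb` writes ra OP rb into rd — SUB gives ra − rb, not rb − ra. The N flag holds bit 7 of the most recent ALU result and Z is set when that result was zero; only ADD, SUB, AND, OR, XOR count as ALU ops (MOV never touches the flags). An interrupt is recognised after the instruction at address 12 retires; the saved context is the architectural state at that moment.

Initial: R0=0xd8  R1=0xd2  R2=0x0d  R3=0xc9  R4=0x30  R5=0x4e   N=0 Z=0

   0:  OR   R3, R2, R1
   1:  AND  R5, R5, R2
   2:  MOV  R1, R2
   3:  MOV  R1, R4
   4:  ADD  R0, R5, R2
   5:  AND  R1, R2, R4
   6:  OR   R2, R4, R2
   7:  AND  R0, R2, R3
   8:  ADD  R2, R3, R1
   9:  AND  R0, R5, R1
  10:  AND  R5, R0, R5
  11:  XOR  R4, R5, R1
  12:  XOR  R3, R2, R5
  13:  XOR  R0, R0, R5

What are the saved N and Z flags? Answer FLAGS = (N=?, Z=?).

FLAGS = (N=1, Z=0)

after  0: R0=0xd8 R1=0xd2 R2=0x0d R3=0xdf R4=0x30 R5=0x4e  N=1 Z=0
after  1: R0=0xd8 R1=0xd2 R2=0x0d R3=0xdf R4=0x30 R5=0x0c  N=0 Z=0
after  2: R0=0xd8 R1=0x0d R2=0x0d R3=0xdf R4=0x30 R5=0x0c  N=0 Z=0
after  3: R0=0xd8 R1=0x30 R2=0x0d R3=0xdf R4=0x30 R5=0x0c  N=0 Z=0
after  4: R0=0x19 R1=0x30 R2=0x0d R3=0xdf R4=0x30 R5=0x0c  N=0 Z=0
after  5: R0=0x19 R1=0x00 R2=0x0d R3=0xdf R4=0x30 R5=0x0c  N=0 Z=1
after  6: R0=0x19 R1=0x00 R2=0x3d R3=0xdf R4=0x30 R5=0x0c  N=0 Z=0
after  7: R0=0x1d R1=0x00 R2=0x3d R3=0xdf R4=0x30 R5=0x0c  N=0 Z=0
after  8: R0=0x1d R1=0x00 R2=0xdf R3=0xdf R4=0x30 R5=0x0c  N=1 Z=0
after  9: R0=0x00 R1=0x00 R2=0xdf R3=0xdf R4=0x30 R5=0x0c  N=0 Z=1
after 10: R0=0x00 R1=0x00 R2=0xdf R3=0xdf R4=0x30 R5=0x00  N=0 Z=1
after 11: R0=0x00 R1=0x00 R2=0xdf R3=0xdf R4=0x00 R5=0x00  N=0 Z=1
after 12: R0=0x00 R1=0x00 R2=0xdf R3=0xdf R4=0x00 R5=0x00  N=1 Z=0
-- IRQ taken; context saved, return-PC = 13 --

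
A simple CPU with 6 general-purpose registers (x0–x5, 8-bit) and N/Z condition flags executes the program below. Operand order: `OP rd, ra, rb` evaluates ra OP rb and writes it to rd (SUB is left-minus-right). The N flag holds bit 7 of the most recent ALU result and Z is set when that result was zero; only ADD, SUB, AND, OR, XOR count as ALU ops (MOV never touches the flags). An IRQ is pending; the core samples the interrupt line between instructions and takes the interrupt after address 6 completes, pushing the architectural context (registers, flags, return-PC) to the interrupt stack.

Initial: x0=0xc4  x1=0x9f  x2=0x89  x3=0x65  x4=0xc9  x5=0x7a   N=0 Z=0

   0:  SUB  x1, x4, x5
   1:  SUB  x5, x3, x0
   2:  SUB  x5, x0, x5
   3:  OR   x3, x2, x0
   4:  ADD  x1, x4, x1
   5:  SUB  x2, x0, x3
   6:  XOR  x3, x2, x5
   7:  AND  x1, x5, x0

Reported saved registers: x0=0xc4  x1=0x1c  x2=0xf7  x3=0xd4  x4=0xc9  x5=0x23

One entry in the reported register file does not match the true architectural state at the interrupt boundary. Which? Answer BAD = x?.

after  0: x0=0xc4 x1=0x4f x2=0x89 x3=0x65 x4=0xc9 x5=0x7a  N=0 Z=0
after  1: x0=0xc4 x1=0x4f x2=0x89 x3=0x65 x4=0xc9 x5=0xa1  N=1 Z=0
after  2: x0=0xc4 x1=0x4f x2=0x89 x3=0x65 x4=0xc9 x5=0x23  N=0 Z=0
after  3: x0=0xc4 x1=0x4f x2=0x89 x3=0xcd x4=0xc9 x5=0x23  N=1 Z=0
after  4: x0=0xc4 x1=0x18 x2=0x89 x3=0xcd x4=0xc9 x5=0x23  N=0 Z=0
after  5: x0=0xc4 x1=0x18 x2=0xf7 x3=0xcd x4=0xc9 x5=0x23  N=1 Z=0
after  6: x0=0xc4 x1=0x18 x2=0xf7 x3=0xd4 x4=0xc9 x5=0x23  N=1 Z=0
-- IRQ taken; context saved, return-PC = 7 --
mismatch: x1: reported 0x1c vs actual 0x18

BAD = x1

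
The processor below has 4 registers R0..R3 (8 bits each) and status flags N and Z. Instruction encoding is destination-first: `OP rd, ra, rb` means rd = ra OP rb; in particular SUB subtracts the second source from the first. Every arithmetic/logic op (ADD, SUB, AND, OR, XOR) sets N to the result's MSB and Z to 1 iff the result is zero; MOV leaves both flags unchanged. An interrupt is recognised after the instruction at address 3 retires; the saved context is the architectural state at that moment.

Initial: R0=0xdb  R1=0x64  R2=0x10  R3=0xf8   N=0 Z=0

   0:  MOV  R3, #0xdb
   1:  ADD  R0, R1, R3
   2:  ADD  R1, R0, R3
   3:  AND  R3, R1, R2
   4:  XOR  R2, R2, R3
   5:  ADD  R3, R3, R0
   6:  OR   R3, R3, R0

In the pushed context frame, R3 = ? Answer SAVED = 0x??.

after  0: R0=0xdb R1=0x64 R2=0x10 R3=0xdb  N=0 Z=0
after  1: R0=0x3f R1=0x64 R2=0x10 R3=0xdb  N=0 Z=0
after  2: R0=0x3f R1=0x1a R2=0x10 R3=0xdb  N=0 Z=0
after  3: R0=0x3f R1=0x1a R2=0x10 R3=0x10  N=0 Z=0
-- IRQ taken; context saved, return-PC = 4 --

SAVED = 0x10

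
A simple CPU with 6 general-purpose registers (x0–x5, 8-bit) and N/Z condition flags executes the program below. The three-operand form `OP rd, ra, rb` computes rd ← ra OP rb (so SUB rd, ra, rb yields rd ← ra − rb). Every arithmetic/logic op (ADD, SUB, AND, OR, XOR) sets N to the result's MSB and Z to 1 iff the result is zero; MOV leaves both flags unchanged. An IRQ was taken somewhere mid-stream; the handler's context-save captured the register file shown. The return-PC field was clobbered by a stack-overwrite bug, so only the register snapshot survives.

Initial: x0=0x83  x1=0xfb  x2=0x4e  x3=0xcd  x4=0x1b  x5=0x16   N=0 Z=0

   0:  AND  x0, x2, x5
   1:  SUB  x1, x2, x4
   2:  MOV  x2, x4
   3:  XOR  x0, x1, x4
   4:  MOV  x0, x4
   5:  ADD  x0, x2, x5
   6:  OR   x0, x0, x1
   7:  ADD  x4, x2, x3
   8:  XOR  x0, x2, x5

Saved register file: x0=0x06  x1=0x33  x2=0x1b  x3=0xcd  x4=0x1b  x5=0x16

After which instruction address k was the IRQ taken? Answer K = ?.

K = 2

after  0: x0=0x06 x1=0xfb x2=0x4e x3=0xcd x4=0x1b x5=0x16  N=0 Z=0
after  1: x0=0x06 x1=0x33 x2=0x4e x3=0xcd x4=0x1b x5=0x16  N=0 Z=0
after  2: x0=0x06 x1=0x33 x2=0x1b x3=0xcd x4=0x1b x5=0x16  N=0 Z=0
-- IRQ taken; context saved, return-PC = 3 --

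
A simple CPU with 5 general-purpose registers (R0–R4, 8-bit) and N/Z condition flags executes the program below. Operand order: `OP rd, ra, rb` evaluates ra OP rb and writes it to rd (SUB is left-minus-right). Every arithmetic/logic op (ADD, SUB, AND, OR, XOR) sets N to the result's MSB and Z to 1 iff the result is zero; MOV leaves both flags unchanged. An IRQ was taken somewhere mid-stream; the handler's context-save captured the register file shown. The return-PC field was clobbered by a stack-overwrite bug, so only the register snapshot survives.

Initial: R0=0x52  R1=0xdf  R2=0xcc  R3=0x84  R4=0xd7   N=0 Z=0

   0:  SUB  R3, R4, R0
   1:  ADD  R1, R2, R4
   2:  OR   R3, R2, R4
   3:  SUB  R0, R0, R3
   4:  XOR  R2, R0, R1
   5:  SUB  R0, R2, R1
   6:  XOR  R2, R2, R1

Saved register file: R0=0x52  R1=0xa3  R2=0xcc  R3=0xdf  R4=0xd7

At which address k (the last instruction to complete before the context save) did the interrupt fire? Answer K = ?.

K = 2

after  0: R0=0x52 R1=0xdf R2=0xcc R3=0x85 R4=0xd7  N=1 Z=0
after  1: R0=0x52 R1=0xa3 R2=0xcc R3=0x85 R4=0xd7  N=1 Z=0
after  2: R0=0x52 R1=0xa3 R2=0xcc R3=0xdf R4=0xd7  N=1 Z=0
-- IRQ taken; context saved, return-PC = 3 --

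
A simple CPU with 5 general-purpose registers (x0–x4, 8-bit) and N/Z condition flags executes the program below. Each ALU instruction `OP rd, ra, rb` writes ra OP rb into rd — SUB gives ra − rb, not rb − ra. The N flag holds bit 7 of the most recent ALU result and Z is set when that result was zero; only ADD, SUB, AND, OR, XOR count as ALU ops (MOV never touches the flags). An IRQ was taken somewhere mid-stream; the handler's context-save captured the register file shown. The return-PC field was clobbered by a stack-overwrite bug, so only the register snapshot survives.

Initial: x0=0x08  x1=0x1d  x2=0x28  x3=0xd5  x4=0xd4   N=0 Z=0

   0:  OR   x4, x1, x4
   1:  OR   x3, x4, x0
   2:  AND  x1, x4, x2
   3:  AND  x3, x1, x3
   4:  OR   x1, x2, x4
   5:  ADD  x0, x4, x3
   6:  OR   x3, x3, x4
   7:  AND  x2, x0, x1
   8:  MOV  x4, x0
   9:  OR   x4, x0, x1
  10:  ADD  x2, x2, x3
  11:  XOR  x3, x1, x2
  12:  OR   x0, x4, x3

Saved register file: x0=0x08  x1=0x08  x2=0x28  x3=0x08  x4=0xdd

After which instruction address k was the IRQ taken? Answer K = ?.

K = 3

after  0: x0=0x08 x1=0x1d x2=0x28 x3=0xd5 x4=0xdd  N=1 Z=0
after  1: x0=0x08 x1=0x1d x2=0x28 x3=0xdd x4=0xdd  N=1 Z=0
after  2: x0=0x08 x1=0x08 x2=0x28 x3=0xdd x4=0xdd  N=0 Z=0
after  3: x0=0x08 x1=0x08 x2=0x28 x3=0x08 x4=0xdd  N=0 Z=0
-- IRQ taken; context saved, return-PC = 4 --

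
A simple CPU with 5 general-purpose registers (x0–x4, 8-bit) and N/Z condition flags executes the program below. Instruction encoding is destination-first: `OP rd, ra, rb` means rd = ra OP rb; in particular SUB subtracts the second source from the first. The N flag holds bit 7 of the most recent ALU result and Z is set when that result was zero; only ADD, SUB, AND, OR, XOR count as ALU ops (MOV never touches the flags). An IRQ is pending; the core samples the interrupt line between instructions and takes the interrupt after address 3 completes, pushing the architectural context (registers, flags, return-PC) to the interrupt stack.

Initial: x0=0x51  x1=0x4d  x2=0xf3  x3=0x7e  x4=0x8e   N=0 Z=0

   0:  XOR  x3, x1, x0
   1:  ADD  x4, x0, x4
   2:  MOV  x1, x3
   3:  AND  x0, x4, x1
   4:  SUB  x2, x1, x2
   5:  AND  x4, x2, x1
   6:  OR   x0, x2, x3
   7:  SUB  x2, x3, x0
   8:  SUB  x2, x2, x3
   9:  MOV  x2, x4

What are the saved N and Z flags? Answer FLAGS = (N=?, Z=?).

FLAGS = (N=0, Z=0)

after  0: x0=0x51 x1=0x4d x2=0xf3 x3=0x1c x4=0x8e  N=0 Z=0
after  1: x0=0x51 x1=0x4d x2=0xf3 x3=0x1c x4=0xdf  N=1 Z=0
after  2: x0=0x51 x1=0x1c x2=0xf3 x3=0x1c x4=0xdf  N=1 Z=0
after  3: x0=0x1c x1=0x1c x2=0xf3 x3=0x1c x4=0xdf  N=0 Z=0
-- IRQ taken; context saved, return-PC = 4 --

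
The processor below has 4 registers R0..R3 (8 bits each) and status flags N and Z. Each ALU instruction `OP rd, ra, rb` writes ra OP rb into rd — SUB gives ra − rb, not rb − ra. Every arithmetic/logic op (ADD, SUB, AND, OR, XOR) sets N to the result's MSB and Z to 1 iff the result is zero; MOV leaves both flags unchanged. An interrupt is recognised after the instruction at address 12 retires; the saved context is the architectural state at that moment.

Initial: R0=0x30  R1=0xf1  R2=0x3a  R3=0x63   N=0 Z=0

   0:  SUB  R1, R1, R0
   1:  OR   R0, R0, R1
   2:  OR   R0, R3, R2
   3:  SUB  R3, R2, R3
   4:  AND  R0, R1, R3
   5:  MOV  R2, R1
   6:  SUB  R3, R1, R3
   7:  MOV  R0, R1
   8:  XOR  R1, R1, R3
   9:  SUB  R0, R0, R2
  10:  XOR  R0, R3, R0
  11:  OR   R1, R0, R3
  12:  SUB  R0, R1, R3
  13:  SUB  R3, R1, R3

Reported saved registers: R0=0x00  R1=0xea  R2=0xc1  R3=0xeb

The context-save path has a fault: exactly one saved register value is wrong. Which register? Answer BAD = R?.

after  0: R0=0x30 R1=0xc1 R2=0x3a R3=0x63  N=1 Z=0
after  1: R0=0xf1 R1=0xc1 R2=0x3a R3=0x63  N=1 Z=0
after  2: R0=0x7b R1=0xc1 R2=0x3a R3=0x63  N=0 Z=0
after  3: R0=0x7b R1=0xc1 R2=0x3a R3=0xd7  N=1 Z=0
after  4: R0=0xc1 R1=0xc1 R2=0x3a R3=0xd7  N=1 Z=0
after  5: R0=0xc1 R1=0xc1 R2=0xc1 R3=0xd7  N=1 Z=0
after  6: R0=0xc1 R1=0xc1 R2=0xc1 R3=0xea  N=1 Z=0
after  7: R0=0xc1 R1=0xc1 R2=0xc1 R3=0xea  N=1 Z=0
after  8: R0=0xc1 R1=0x2b R2=0xc1 R3=0xea  N=0 Z=0
after  9: R0=0x00 R1=0x2b R2=0xc1 R3=0xea  N=0 Z=1
after 10: R0=0xea R1=0x2b R2=0xc1 R3=0xea  N=1 Z=0
after 11: R0=0xea R1=0xea R2=0xc1 R3=0xea  N=1 Z=0
after 12: R0=0x00 R1=0xea R2=0xc1 R3=0xea  N=0 Z=1
-- IRQ taken; context saved, return-PC = 13 --
mismatch: R3: reported 0xeb vs actual 0xea

BAD = R3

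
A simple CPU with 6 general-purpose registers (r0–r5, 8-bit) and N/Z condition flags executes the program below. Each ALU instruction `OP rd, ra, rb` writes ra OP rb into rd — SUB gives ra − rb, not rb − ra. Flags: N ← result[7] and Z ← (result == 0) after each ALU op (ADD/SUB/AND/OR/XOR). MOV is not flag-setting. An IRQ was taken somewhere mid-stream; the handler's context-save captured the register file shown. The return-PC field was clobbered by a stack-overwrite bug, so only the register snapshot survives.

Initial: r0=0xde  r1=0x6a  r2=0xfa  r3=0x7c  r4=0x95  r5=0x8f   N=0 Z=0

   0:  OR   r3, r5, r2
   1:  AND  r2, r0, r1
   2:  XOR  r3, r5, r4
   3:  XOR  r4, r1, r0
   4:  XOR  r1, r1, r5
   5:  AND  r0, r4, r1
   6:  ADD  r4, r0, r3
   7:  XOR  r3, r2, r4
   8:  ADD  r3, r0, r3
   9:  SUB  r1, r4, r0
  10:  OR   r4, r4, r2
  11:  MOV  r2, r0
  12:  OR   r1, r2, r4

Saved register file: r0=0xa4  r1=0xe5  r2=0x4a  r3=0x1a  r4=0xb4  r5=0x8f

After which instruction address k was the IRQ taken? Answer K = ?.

K = 5

after  0: r0=0xde r1=0x6a r2=0xfa r3=0xff r4=0x95 r5=0x8f  N=1 Z=0
after  1: r0=0xde r1=0x6a r2=0x4a r3=0xff r4=0x95 r5=0x8f  N=0 Z=0
after  2: r0=0xde r1=0x6a r2=0x4a r3=0x1a r4=0x95 r5=0x8f  N=0 Z=0
after  3: r0=0xde r1=0x6a r2=0x4a r3=0x1a r4=0xb4 r5=0x8f  N=1 Z=0
after  4: r0=0xde r1=0xe5 r2=0x4a r3=0x1a r4=0xb4 r5=0x8f  N=1 Z=0
after  5: r0=0xa4 r1=0xe5 r2=0x4a r3=0x1a r4=0xb4 r5=0x8f  N=1 Z=0
-- IRQ taken; context saved, return-PC = 6 --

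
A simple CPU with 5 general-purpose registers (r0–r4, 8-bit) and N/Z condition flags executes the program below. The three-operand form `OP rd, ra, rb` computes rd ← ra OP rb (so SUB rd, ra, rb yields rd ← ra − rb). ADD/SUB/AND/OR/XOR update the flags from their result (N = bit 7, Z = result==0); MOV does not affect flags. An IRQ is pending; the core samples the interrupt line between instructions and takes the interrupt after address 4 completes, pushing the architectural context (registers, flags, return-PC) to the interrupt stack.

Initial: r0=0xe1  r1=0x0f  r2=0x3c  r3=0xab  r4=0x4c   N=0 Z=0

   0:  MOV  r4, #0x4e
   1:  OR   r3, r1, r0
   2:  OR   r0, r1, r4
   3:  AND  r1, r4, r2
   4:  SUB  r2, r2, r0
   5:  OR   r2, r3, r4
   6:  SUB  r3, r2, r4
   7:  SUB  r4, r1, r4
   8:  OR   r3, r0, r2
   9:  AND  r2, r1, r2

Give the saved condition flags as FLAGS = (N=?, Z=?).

FLAGS = (N=1, Z=0)

after  0: r0=0xe1 r1=0x0f r2=0x3c r3=0xab r4=0x4e  N=0 Z=0
after  1: r0=0xe1 r1=0x0f r2=0x3c r3=0xef r4=0x4e  N=1 Z=0
after  2: r0=0x4f r1=0x0f r2=0x3c r3=0xef r4=0x4e  N=0 Z=0
after  3: r0=0x4f r1=0x0c r2=0x3c r3=0xef r4=0x4e  N=0 Z=0
after  4: r0=0x4f r1=0x0c r2=0xed r3=0xef r4=0x4e  N=1 Z=0
-- IRQ taken; context saved, return-PC = 5 --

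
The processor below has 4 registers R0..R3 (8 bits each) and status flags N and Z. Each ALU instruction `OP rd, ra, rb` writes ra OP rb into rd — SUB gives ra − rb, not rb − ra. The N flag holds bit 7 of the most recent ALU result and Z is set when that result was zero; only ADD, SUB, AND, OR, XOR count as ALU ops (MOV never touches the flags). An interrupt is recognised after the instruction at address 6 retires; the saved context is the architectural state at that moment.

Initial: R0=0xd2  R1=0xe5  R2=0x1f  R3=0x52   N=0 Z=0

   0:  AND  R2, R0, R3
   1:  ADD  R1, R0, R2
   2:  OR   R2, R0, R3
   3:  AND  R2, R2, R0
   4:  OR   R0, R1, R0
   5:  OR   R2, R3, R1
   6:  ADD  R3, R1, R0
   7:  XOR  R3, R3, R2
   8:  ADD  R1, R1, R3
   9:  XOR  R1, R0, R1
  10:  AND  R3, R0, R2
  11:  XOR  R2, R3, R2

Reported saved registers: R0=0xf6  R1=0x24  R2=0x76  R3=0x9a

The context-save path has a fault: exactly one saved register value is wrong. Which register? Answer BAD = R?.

BAD = R3

after  0: R0=0xd2 R1=0xe5 R2=0x52 R3=0x52  N=0 Z=0
after  1: R0=0xd2 R1=0x24 R2=0x52 R3=0x52  N=0 Z=0
after  2: R0=0xd2 R1=0x24 R2=0xd2 R3=0x52  N=1 Z=0
after  3: R0=0xd2 R1=0x24 R2=0xd2 R3=0x52  N=1 Z=0
after  4: R0=0xf6 R1=0x24 R2=0xd2 R3=0x52  N=1 Z=0
after  5: R0=0xf6 R1=0x24 R2=0x76 R3=0x52  N=0 Z=0
after  6: R0=0xf6 R1=0x24 R2=0x76 R3=0x1a  N=0 Z=0
-- IRQ taken; context saved, return-PC = 7 --
mismatch: R3: reported 0x9a vs actual 0x1a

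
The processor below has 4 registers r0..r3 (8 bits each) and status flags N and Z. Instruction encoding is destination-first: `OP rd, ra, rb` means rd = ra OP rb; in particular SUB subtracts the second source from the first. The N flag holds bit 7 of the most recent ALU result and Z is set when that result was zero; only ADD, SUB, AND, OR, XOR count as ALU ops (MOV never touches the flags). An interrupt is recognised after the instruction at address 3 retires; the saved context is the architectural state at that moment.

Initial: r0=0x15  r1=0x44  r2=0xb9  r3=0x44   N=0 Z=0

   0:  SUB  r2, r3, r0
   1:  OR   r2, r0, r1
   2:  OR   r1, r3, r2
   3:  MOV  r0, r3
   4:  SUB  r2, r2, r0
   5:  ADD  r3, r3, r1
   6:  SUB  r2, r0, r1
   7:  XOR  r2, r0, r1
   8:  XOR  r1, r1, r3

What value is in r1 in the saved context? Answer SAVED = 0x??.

after  0: r0=0x15 r1=0x44 r2=0x2f r3=0x44  N=0 Z=0
after  1: r0=0x15 r1=0x44 r2=0x55 r3=0x44  N=0 Z=0
after  2: r0=0x15 r1=0x55 r2=0x55 r3=0x44  N=0 Z=0
after  3: r0=0x44 r1=0x55 r2=0x55 r3=0x44  N=0 Z=0
-- IRQ taken; context saved, return-PC = 4 --

SAVED = 0x55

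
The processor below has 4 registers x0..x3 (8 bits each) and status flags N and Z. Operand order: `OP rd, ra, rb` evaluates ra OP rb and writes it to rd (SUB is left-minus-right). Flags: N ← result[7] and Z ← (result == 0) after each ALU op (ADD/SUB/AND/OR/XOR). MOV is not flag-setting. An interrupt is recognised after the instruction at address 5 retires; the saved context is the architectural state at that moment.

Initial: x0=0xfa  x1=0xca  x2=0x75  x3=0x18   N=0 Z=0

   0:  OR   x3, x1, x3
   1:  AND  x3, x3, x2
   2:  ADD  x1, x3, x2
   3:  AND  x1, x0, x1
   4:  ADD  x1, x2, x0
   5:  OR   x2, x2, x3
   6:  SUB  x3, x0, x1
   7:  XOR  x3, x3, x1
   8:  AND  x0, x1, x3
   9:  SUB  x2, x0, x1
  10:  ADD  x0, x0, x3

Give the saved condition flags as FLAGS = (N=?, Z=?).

after  0: x0=0xfa x1=0xca x2=0x75 x3=0xda  N=1 Z=0
after  1: x0=0xfa x1=0xca x2=0x75 x3=0x50  N=0 Z=0
after  2: x0=0xfa x1=0xc5 x2=0x75 x3=0x50  N=1 Z=0
after  3: x0=0xfa x1=0xc0 x2=0x75 x3=0x50  N=1 Z=0
after  4: x0=0xfa x1=0x6f x2=0x75 x3=0x50  N=0 Z=0
after  5: x0=0xfa x1=0x6f x2=0x75 x3=0x50  N=0 Z=0
-- IRQ taken; context saved, return-PC = 6 --

FLAGS = (N=0, Z=0)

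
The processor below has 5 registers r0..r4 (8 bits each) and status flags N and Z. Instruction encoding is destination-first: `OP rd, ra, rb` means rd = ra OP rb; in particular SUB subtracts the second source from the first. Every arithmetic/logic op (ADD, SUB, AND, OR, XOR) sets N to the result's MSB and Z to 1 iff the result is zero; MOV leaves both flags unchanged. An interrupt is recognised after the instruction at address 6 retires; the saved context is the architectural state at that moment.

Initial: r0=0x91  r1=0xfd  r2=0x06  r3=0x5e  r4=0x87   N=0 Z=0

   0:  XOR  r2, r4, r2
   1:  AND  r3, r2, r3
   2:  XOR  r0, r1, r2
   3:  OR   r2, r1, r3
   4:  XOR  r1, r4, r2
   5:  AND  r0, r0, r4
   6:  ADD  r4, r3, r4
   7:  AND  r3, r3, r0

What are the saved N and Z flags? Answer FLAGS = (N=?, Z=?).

FLAGS = (N=1, Z=0)

after  0: r0=0x91 r1=0xfd r2=0x81 r3=0x5e r4=0x87  N=1 Z=0
after  1: r0=0x91 r1=0xfd r2=0x81 r3=0x00 r4=0x87  N=0 Z=1
after  2: r0=0x7c r1=0xfd r2=0x81 r3=0x00 r4=0x87  N=0 Z=0
after  3: r0=0x7c r1=0xfd r2=0xfd r3=0x00 r4=0x87  N=1 Z=0
after  4: r0=0x7c r1=0x7a r2=0xfd r3=0x00 r4=0x87  N=0 Z=0
after  5: r0=0x04 r1=0x7a r2=0xfd r3=0x00 r4=0x87  N=0 Z=0
after  6: r0=0x04 r1=0x7a r2=0xfd r3=0x00 r4=0x87  N=1 Z=0
-- IRQ taken; context saved, return-PC = 7 --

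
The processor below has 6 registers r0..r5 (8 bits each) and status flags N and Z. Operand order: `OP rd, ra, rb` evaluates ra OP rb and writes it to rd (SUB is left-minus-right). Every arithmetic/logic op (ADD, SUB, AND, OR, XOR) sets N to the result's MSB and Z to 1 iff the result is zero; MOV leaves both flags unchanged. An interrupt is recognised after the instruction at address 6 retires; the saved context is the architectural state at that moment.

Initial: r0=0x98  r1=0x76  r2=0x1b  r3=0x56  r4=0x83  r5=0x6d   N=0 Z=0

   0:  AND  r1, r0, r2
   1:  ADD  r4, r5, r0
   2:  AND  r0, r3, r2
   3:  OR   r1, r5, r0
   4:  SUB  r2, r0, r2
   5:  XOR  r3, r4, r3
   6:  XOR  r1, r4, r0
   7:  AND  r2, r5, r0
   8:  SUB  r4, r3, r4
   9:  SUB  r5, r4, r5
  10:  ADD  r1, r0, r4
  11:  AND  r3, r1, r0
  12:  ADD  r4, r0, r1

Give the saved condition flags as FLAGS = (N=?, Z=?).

FLAGS = (N=0, Z=0)

after  0: r0=0x98 r1=0x18 r2=0x1b r3=0x56 r4=0x83 r5=0x6d  N=0 Z=0
after  1: r0=0x98 r1=0x18 r2=0x1b r3=0x56 r4=0x05 r5=0x6d  N=0 Z=0
after  2: r0=0x12 r1=0x18 r2=0x1b r3=0x56 r4=0x05 r5=0x6d  N=0 Z=0
after  3: r0=0x12 r1=0x7f r2=0x1b r3=0x56 r4=0x05 r5=0x6d  N=0 Z=0
after  4: r0=0x12 r1=0x7f r2=0xf7 r3=0x56 r4=0x05 r5=0x6d  N=1 Z=0
after  5: r0=0x12 r1=0x7f r2=0xf7 r3=0x53 r4=0x05 r5=0x6d  N=0 Z=0
after  6: r0=0x12 r1=0x17 r2=0xf7 r3=0x53 r4=0x05 r5=0x6d  N=0 Z=0
-- IRQ taken; context saved, return-PC = 7 --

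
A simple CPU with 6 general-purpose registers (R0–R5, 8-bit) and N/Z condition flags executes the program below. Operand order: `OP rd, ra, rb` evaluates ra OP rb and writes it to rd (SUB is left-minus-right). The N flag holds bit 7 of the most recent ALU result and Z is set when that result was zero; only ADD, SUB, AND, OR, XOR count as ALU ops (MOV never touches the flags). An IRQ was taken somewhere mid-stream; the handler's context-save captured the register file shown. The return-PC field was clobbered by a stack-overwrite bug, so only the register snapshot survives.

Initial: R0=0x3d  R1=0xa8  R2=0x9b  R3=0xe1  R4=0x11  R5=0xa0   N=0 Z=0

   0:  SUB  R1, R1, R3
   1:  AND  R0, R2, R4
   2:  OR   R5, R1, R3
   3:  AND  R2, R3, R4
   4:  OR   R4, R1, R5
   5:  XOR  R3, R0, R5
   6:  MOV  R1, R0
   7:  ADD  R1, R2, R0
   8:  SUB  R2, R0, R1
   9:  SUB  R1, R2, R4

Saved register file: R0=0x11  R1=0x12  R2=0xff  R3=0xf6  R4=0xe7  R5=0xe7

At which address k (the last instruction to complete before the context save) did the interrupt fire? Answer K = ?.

K = 8

after  0: R0=0x3d R1=0xc7 R2=0x9b R3=0xe1 R4=0x11 R5=0xa0  N=1 Z=0
after  1: R0=0x11 R1=0xc7 R2=0x9b R3=0xe1 R4=0x11 R5=0xa0  N=0 Z=0
after  2: R0=0x11 R1=0xc7 R2=0x9b R3=0xe1 R4=0x11 R5=0xe7  N=1 Z=0
after  3: R0=0x11 R1=0xc7 R2=0x01 R3=0xe1 R4=0x11 R5=0xe7  N=0 Z=0
after  4: R0=0x11 R1=0xc7 R2=0x01 R3=0xe1 R4=0xe7 R5=0xe7  N=1 Z=0
after  5: R0=0x11 R1=0xc7 R2=0x01 R3=0xf6 R4=0xe7 R5=0xe7  N=1 Z=0
after  6: R0=0x11 R1=0x11 R2=0x01 R3=0xf6 R4=0xe7 R5=0xe7  N=1 Z=0
after  7: R0=0x11 R1=0x12 R2=0x01 R3=0xf6 R4=0xe7 R5=0xe7  N=0 Z=0
after  8: R0=0x11 R1=0x12 R2=0xff R3=0xf6 R4=0xe7 R5=0xe7  N=1 Z=0
-- IRQ taken; context saved, return-PC = 9 --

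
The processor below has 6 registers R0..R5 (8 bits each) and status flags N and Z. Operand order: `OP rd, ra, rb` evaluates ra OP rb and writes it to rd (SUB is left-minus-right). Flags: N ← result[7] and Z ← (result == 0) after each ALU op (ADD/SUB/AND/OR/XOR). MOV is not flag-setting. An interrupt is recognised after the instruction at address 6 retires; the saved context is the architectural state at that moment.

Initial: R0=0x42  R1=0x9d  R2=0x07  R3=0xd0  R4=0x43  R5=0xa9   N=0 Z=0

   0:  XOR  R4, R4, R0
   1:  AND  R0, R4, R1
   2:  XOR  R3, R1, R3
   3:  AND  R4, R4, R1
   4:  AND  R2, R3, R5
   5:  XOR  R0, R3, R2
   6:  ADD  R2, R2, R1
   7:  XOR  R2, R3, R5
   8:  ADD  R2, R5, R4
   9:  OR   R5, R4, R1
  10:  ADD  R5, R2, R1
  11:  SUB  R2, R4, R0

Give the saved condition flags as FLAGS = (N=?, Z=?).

after  0: R0=0x42 R1=0x9d R2=0x07 R3=0xd0 R4=0x01 R5=0xa9  N=0 Z=0
after  1: R0=0x01 R1=0x9d R2=0x07 R3=0xd0 R4=0x01 R5=0xa9  N=0 Z=0
after  2: R0=0x01 R1=0x9d R2=0x07 R3=0x4d R4=0x01 R5=0xa9  N=0 Z=0
after  3: R0=0x01 R1=0x9d R2=0x07 R3=0x4d R4=0x01 R5=0xa9  N=0 Z=0
after  4: R0=0x01 R1=0x9d R2=0x09 R3=0x4d R4=0x01 R5=0xa9  N=0 Z=0
after  5: R0=0x44 R1=0x9d R2=0x09 R3=0x4d R4=0x01 R5=0xa9  N=0 Z=0
after  6: R0=0x44 R1=0x9d R2=0xa6 R3=0x4d R4=0x01 R5=0xa9  N=1 Z=0
-- IRQ taken; context saved, return-PC = 7 --

FLAGS = (N=1, Z=0)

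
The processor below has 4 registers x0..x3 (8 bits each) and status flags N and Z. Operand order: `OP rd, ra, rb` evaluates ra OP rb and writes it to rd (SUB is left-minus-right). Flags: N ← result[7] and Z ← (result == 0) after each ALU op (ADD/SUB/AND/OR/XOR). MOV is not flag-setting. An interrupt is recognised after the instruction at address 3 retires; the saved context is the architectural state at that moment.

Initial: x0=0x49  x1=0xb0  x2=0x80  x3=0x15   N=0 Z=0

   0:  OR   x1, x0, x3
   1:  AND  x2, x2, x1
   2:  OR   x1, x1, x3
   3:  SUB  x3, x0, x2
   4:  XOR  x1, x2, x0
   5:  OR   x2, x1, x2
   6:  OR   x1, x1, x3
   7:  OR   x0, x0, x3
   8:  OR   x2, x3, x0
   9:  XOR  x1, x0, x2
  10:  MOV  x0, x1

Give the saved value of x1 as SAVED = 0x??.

SAVED = 0x5d

after  0: x0=0x49 x1=0x5d x2=0x80 x3=0x15  N=0 Z=0
after  1: x0=0x49 x1=0x5d x2=0x00 x3=0x15  N=0 Z=1
after  2: x0=0x49 x1=0x5d x2=0x00 x3=0x15  N=0 Z=0
after  3: x0=0x49 x1=0x5d x2=0x00 x3=0x49  N=0 Z=0
-- IRQ taken; context saved, return-PC = 4 --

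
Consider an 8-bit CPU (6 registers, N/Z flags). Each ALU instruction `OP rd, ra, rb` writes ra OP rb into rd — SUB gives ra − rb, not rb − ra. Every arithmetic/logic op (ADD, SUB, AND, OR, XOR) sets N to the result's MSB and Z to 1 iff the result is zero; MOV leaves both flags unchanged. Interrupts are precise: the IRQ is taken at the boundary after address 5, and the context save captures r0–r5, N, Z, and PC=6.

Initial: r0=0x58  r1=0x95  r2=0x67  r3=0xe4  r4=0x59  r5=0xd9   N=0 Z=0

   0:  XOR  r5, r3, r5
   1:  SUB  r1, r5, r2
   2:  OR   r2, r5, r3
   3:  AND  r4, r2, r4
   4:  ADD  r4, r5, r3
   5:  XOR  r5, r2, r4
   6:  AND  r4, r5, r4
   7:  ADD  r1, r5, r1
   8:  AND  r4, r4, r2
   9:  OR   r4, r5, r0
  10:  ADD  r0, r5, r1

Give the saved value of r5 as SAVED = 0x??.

after  0: r0=0x58 r1=0x95 r2=0x67 r3=0xe4 r4=0x59 r5=0x3d  N=0 Z=0
after  1: r0=0x58 r1=0xd6 r2=0x67 r3=0xe4 r4=0x59 r5=0x3d  N=1 Z=0
after  2: r0=0x58 r1=0xd6 r2=0xfd r3=0xe4 r4=0x59 r5=0x3d  N=1 Z=0
after  3: r0=0x58 r1=0xd6 r2=0xfd r3=0xe4 r4=0x59 r5=0x3d  N=0 Z=0
after  4: r0=0x58 r1=0xd6 r2=0xfd r3=0xe4 r4=0x21 r5=0x3d  N=0 Z=0
after  5: r0=0x58 r1=0xd6 r2=0xfd r3=0xe4 r4=0x21 r5=0xdc  N=1 Z=0
-- IRQ taken; context saved, return-PC = 6 --

SAVED = 0xdc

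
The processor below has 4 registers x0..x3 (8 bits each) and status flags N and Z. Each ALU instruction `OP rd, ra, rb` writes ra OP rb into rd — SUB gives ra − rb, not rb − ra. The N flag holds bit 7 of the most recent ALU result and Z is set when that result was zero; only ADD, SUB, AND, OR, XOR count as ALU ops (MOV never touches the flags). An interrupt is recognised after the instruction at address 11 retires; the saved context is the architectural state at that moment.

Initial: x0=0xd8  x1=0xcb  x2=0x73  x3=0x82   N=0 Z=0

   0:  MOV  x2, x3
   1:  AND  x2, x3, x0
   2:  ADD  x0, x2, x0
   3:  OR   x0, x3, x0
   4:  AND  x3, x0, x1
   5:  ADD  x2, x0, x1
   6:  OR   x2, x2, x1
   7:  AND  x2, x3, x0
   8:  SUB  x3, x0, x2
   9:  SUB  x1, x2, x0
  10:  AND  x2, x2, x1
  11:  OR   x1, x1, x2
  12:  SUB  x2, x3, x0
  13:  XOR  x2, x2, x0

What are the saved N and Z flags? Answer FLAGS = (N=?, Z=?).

after  0: x0=0xd8 x1=0xcb x2=0x82 x3=0x82  N=0 Z=0
after  1: x0=0xd8 x1=0xcb x2=0x80 x3=0x82  N=1 Z=0
after  2: x0=0x58 x1=0xcb x2=0x80 x3=0x82  N=0 Z=0
after  3: x0=0xda x1=0xcb x2=0x80 x3=0x82  N=1 Z=0
after  4: x0=0xda x1=0xcb x2=0x80 x3=0xca  N=1 Z=0
after  5: x0=0xda x1=0xcb x2=0xa5 x3=0xca  N=1 Z=0
after  6: x0=0xda x1=0xcb x2=0xef x3=0xca  N=1 Z=0
after  7: x0=0xda x1=0xcb x2=0xca x3=0xca  N=1 Z=0
after  8: x0=0xda x1=0xcb x2=0xca x3=0x10  N=0 Z=0
after  9: x0=0xda x1=0xf0 x2=0xca x3=0x10  N=1 Z=0
after 10: x0=0xda x1=0xf0 x2=0xc0 x3=0x10  N=1 Z=0
after 11: x0=0xda x1=0xf0 x2=0xc0 x3=0x10  N=1 Z=0
-- IRQ taken; context saved, return-PC = 12 --

FLAGS = (N=1, Z=0)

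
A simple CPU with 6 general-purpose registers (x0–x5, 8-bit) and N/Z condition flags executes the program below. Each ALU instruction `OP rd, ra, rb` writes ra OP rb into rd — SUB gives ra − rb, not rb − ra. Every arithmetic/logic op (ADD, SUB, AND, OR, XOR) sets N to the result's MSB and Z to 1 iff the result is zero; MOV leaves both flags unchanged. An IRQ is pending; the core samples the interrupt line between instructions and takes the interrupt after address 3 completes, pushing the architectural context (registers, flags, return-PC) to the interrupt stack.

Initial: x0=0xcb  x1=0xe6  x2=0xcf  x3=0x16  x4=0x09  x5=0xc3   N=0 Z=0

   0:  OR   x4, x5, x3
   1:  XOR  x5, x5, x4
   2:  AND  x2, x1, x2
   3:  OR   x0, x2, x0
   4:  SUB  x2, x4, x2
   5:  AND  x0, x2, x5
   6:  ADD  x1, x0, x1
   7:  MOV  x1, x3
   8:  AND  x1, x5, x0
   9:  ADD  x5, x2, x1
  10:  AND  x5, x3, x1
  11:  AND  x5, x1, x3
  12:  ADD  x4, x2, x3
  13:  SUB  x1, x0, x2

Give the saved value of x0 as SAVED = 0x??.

SAVED = 0xcf

after  0: x0=0xcb x1=0xe6 x2=0xcf x3=0x16 x4=0xd7 x5=0xc3  N=1 Z=0
after  1: x0=0xcb x1=0xe6 x2=0xcf x3=0x16 x4=0xd7 x5=0x14  N=0 Z=0
after  2: x0=0xcb x1=0xe6 x2=0xc6 x3=0x16 x4=0xd7 x5=0x14  N=1 Z=0
after  3: x0=0xcf x1=0xe6 x2=0xc6 x3=0x16 x4=0xd7 x5=0x14  N=1 Z=0
-- IRQ taken; context saved, return-PC = 4 --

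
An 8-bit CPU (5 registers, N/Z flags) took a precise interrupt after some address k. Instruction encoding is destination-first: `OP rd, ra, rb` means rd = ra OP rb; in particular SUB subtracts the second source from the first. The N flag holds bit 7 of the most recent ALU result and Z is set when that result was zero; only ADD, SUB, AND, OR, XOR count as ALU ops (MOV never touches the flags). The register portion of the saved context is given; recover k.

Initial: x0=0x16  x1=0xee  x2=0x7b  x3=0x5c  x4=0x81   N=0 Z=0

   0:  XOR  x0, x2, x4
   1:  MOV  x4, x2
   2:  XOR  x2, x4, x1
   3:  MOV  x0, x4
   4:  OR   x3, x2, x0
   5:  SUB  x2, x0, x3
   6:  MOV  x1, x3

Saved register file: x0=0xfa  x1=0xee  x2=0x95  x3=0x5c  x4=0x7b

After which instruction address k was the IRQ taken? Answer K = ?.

K = 2

after  0: x0=0xfa x1=0xee x2=0x7b x3=0x5c x4=0x81  N=1 Z=0
after  1: x0=0xfa x1=0xee x2=0x7b x3=0x5c x4=0x7b  N=1 Z=0
after  2: x0=0xfa x1=0xee x2=0x95 x3=0x5c x4=0x7b  N=1 Z=0
-- IRQ taken; context saved, return-PC = 3 --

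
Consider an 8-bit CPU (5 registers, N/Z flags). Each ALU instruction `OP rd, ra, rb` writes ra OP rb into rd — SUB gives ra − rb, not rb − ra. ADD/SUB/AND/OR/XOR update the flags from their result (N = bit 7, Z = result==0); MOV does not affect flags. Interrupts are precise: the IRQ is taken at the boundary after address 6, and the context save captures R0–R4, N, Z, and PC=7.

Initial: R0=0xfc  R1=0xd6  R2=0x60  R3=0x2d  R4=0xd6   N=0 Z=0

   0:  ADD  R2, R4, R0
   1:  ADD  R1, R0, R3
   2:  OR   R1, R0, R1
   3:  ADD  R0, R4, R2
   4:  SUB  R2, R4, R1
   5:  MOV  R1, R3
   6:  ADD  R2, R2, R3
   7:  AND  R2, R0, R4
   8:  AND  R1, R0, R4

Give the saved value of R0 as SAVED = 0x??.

after  0: R0=0xfc R1=0xd6 R2=0xd2 R3=0x2d R4=0xd6  N=1 Z=0
after  1: R0=0xfc R1=0x29 R2=0xd2 R3=0x2d R4=0xd6  N=0 Z=0
after  2: R0=0xfc R1=0xfd R2=0xd2 R3=0x2d R4=0xd6  N=1 Z=0
after  3: R0=0xa8 R1=0xfd R2=0xd2 R3=0x2d R4=0xd6  N=1 Z=0
after  4: R0=0xa8 R1=0xfd R2=0xd9 R3=0x2d R4=0xd6  N=1 Z=0
after  5: R0=0xa8 R1=0x2d R2=0xd9 R3=0x2d R4=0xd6  N=1 Z=0
after  6: R0=0xa8 R1=0x2d R2=0x06 R3=0x2d R4=0xd6  N=0 Z=0
-- IRQ taken; context saved, return-PC = 7 --

SAVED = 0xa8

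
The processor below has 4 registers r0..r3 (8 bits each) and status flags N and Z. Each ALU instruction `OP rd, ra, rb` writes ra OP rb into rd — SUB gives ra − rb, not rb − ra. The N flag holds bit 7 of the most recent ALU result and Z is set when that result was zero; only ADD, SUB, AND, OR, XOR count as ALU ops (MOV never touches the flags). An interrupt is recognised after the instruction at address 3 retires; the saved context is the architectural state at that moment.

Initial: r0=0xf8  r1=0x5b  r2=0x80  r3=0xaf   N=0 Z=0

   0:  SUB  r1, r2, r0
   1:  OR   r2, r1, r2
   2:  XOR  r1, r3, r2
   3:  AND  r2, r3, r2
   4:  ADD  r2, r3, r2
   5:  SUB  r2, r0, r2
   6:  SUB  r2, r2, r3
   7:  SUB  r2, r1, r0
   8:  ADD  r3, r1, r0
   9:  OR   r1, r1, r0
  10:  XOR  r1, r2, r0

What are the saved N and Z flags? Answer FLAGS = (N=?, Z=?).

FLAGS = (N=1, Z=0)

after  0: r0=0xf8 r1=0x88 r2=0x80 r3=0xaf  N=1 Z=0
after  1: r0=0xf8 r1=0x88 r2=0x88 r3=0xaf  N=1 Z=0
after  2: r0=0xf8 r1=0x27 r2=0x88 r3=0xaf  N=0 Z=0
after  3: r0=0xf8 r1=0x27 r2=0x88 r3=0xaf  N=1 Z=0
-- IRQ taken; context saved, return-PC = 4 --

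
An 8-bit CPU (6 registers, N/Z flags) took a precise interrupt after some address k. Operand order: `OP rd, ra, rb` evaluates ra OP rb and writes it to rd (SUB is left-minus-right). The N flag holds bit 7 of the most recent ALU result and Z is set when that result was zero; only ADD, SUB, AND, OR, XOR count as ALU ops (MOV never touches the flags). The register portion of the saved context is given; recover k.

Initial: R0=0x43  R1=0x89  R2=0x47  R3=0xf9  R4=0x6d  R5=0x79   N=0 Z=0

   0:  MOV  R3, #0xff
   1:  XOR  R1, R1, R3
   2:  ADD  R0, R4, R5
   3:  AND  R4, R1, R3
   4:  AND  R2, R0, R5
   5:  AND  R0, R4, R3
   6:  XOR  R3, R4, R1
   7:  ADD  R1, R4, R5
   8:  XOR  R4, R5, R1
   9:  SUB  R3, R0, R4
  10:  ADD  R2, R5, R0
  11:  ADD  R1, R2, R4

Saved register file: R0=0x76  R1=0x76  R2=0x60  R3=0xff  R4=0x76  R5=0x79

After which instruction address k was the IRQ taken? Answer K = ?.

after  0: R0=0x43 R1=0x89 R2=0x47 R3=0xff R4=0x6d R5=0x79  N=0 Z=0
after  1: R0=0x43 R1=0x76 R2=0x47 R3=0xff R4=0x6d R5=0x79  N=0 Z=0
after  2: R0=0xe6 R1=0x76 R2=0x47 R3=0xff R4=0x6d R5=0x79  N=1 Z=0
after  3: R0=0xe6 R1=0x76 R2=0x47 R3=0xff R4=0x76 R5=0x79  N=0 Z=0
after  4: R0=0xe6 R1=0x76 R2=0x60 R3=0xff R4=0x76 R5=0x79  N=0 Z=0
after  5: R0=0x76 R1=0x76 R2=0x60 R3=0xff R4=0x76 R5=0x79  N=0 Z=0
-- IRQ taken; context saved, return-PC = 6 --

K = 5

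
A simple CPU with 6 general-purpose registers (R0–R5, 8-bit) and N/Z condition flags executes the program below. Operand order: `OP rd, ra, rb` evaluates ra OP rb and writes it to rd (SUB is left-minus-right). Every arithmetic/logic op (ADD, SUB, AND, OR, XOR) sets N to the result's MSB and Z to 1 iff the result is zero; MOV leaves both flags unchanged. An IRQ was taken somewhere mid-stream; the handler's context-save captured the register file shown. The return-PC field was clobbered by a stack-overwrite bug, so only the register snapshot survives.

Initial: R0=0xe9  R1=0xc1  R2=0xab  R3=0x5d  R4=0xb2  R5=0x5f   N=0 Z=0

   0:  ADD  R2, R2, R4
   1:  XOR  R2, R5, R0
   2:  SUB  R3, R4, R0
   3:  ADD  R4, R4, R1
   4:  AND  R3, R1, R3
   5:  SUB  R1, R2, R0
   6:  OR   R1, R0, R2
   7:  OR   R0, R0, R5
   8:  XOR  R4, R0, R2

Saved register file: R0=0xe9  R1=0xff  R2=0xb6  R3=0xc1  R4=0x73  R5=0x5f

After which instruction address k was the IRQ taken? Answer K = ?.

after  0: R0=0xe9 R1=0xc1 R2=0x5d R3=0x5d R4=0xb2 R5=0x5f  N=0 Z=0
after  1: R0=0xe9 R1=0xc1 R2=0xb6 R3=0x5d R4=0xb2 R5=0x5f  N=1 Z=0
after  2: R0=0xe9 R1=0xc1 R2=0xb6 R3=0xc9 R4=0xb2 R5=0x5f  N=1 Z=0
after  3: R0=0xe9 R1=0xc1 R2=0xb6 R3=0xc9 R4=0x73 R5=0x5f  N=0 Z=0
after  4: R0=0xe9 R1=0xc1 R2=0xb6 R3=0xc1 R4=0x73 R5=0x5f  N=1 Z=0
after  5: R0=0xe9 R1=0xcd R2=0xb6 R3=0xc1 R4=0x73 R5=0x5f  N=1 Z=0
after  6: R0=0xe9 R1=0xff R2=0xb6 R3=0xc1 R4=0x73 R5=0x5f  N=1 Z=0
-- IRQ taken; context saved, return-PC = 7 --

K = 6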